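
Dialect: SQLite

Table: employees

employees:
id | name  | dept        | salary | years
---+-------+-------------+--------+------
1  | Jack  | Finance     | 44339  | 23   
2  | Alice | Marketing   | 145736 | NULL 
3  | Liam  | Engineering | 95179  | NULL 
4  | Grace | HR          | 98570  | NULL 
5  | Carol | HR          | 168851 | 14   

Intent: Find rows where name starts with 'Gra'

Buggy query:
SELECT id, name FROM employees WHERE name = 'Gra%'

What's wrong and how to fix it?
Bug: '=' compares the literal string including the % character; pattern matching needs LIKE

Fix: Replace '=' with LIKE so 'Gra%' is treated as a pattern

Corrected query:
SELECT id, name FROM employees WHERE name LIKE 'Gra%'

Result:
id | name 
---+------
4  | Grace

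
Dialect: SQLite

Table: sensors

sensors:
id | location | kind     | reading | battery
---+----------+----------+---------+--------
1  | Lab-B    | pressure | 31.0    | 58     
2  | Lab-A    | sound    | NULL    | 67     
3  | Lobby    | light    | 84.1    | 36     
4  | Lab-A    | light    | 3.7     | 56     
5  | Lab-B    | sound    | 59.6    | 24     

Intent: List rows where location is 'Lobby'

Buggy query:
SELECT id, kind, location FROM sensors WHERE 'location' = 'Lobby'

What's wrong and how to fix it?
Bug: Single quotes denote string literals in SQL; the column name is being compared as a constant string

Fix: Reference the column as location without single quotes

Corrected query:
SELECT id, kind, location FROM sensors WHERE location = 'Lobby'

Result:
id | kind  | location
---+-------+---------
3  | light | Lobby   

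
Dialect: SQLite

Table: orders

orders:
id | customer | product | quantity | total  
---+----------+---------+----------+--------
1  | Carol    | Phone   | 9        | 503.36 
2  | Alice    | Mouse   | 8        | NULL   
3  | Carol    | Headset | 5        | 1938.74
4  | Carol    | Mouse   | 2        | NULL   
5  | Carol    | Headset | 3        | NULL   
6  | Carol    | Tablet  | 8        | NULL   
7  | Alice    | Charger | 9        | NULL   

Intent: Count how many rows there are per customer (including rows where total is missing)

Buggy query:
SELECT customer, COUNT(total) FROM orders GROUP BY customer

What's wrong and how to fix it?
Bug: COUNT(column) counts non-NULL values only; rows with NULL total aren't counted

Fix: Replace COUNT(total) with COUNT(*)

Corrected query:
SELECT customer, COUNT(*) FROM orders GROUP BY customer

Result:
customer | COUNT(*)
---------+---------
Alice    | 2       
Carol    | 5       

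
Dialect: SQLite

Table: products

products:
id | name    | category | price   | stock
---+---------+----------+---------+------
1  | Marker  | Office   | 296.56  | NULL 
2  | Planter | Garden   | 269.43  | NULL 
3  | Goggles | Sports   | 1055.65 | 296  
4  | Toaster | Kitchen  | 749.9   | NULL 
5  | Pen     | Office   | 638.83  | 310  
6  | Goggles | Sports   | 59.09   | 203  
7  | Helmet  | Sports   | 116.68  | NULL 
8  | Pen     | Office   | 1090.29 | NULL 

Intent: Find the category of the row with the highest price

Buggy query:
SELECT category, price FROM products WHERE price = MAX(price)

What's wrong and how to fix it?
Bug: MAX(price) is an aggregate and cannot be used directly in WHERE

Fix: Use a subquery: WHERE price = (SELECT MAX(price) FROM products)

Corrected query:
SELECT category, price FROM products WHERE price = (SELECT MAX(price) FROM products)

Result:
category | price  
---------+--------
Office   | 1090.29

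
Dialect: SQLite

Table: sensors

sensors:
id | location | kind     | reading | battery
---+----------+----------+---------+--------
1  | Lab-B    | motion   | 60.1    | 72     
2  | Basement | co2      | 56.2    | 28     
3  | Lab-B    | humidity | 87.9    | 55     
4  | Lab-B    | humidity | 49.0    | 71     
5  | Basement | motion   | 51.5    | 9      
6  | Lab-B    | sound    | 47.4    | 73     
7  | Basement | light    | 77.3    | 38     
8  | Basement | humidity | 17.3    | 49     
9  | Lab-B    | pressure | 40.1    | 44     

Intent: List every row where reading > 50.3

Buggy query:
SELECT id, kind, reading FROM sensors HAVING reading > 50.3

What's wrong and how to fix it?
Bug: HAVING filters the output of aggregation, but this query has no GROUP BY and no aggregate functions, so SQLite rejects it (HAVING clause on a non-aggregate query); the condition here is per row

Fix: Replace HAVING with WHERE since the condition applies to individual rows

Corrected query:
SELECT id, kind, reading FROM sensors WHERE reading > 50.3

Result:
id | kind     | reading
---+----------+--------
1  | motion   | 60.1   
2  | co2      | 56.2   
3  | humidity | 87.9   
5  | motion   | 51.5   
7  | light    | 77.3   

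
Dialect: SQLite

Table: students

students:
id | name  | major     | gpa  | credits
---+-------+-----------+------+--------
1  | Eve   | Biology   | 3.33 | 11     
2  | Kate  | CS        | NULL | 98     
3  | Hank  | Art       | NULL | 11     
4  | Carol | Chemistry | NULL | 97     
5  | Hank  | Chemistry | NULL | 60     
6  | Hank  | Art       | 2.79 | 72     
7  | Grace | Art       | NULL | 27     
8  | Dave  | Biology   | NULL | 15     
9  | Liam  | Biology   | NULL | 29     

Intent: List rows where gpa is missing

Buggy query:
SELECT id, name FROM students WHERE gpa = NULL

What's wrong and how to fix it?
Bug: Comparing to NULL with '=' never matches; NULL = NULL is unknown, not true

Fix: Use IS NULL to test for NULL

Corrected query:
SELECT id, name FROM students WHERE gpa IS NULL

Result:
id | name 
---+------
2  | Kate 
3  | Hank 
4  | Carol
5  | Hank 
7  | Grace
8  | Dave 
9  | Liam 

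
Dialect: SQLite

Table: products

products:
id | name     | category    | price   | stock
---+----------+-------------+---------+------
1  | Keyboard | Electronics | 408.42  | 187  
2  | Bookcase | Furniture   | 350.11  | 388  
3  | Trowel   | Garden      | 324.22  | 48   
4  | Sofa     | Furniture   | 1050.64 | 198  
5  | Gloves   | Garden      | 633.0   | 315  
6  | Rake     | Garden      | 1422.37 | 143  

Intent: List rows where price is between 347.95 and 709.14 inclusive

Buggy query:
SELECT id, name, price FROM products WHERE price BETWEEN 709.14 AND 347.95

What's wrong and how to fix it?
Bug: BETWEEN expects the lower bound first; with 709.14 AND 347.95 the range is empty

Fix: Swap the bounds so the smaller value comes first

Corrected query:
SELECT id, name, price FROM products WHERE price BETWEEN 347.95 AND 709.14

Result:
id | name     | price 
---+----------+-------
1  | Keyboard | 408.42
2  | Bookcase | 350.11
5  | Gloves   | 633   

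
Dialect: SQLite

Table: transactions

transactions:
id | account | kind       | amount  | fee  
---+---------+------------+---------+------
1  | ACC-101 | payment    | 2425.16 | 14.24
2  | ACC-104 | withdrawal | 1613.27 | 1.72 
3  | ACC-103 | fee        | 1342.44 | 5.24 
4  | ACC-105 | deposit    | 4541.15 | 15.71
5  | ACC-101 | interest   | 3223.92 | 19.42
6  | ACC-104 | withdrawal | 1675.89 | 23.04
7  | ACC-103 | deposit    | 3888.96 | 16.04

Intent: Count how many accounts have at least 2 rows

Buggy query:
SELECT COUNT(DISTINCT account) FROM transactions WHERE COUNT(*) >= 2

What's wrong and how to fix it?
Bug: COUNT(*) cannot appear in WHERE; the per-group count doesn't exist yet

Fix: Group first with HAVING COUNT(*) >= 2, then COUNT the resulting groups

Corrected query:
SELECT COUNT(*) FROM (SELECT account FROM transactions GROUP BY account HAVING COUNT(*) >= 2)

Result:
COUNT(*)
--------
3       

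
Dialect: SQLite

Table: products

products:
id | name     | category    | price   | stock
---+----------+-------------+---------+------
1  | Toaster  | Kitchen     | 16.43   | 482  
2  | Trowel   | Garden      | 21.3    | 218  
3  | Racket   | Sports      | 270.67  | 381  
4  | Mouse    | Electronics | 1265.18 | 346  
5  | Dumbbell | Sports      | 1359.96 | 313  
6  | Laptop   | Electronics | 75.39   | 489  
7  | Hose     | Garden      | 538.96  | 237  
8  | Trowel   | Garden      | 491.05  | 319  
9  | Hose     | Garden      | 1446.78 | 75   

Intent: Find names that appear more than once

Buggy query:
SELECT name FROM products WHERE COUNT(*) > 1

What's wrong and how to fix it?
Bug: COUNT(*) is an aggregate and cannot be used in WHERE

Fix: GROUP BY name, then filter groups with HAVING COUNT(*) > 1

Corrected query:
SELECT name FROM products GROUP BY name HAVING COUNT(*) > 1

Result:
name  
------
Hose  
Trowel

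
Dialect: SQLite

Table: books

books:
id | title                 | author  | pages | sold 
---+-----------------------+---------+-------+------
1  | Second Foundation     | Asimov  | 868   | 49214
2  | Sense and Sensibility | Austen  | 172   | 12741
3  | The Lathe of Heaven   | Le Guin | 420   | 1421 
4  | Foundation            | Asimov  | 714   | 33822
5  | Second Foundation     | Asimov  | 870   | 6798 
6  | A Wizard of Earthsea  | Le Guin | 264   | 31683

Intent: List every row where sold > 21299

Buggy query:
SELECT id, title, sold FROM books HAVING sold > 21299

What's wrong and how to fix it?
Bug: HAVING filters the output of aggregation, but this query has no GROUP BY and no aggregate functions, so SQLite rejects it (HAVING clause on a non-aggregate query); the condition here is per row

Fix: Replace HAVING with WHERE since the condition applies to individual rows

Corrected query:
SELECT id, title, sold FROM books WHERE sold > 21299

Result:
id | title                | sold 
---+----------------------+------
1  | Second Foundation    | 49214
4  | Foundation           | 33822
6  | A Wizard of Earthsea | 31683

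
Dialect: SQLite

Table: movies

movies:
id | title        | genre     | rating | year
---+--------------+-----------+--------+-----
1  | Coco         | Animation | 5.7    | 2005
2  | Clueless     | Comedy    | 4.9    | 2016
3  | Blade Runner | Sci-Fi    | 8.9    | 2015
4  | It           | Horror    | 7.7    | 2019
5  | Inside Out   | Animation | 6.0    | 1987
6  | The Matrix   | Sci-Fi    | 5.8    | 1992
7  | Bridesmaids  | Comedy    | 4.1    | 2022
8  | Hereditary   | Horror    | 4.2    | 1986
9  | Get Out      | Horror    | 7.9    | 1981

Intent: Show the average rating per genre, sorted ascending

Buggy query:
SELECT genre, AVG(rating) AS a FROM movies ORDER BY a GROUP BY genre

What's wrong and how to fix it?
Bug: ORDER BY appears before GROUP BY; SQL clause order requires GROUP BY first

Fix: Reorder: SELECT … FROM … GROUP BY … ORDER BY …

Corrected query:
SELECT genre, AVG(rating) AS a FROM movies GROUP BY genre ORDER BY a

Result:
genre     | a   
----------+-----
Comedy    | 4.5 
Animation | 5.85
Horror    | 6.6 
Sci-Fi    | 7.35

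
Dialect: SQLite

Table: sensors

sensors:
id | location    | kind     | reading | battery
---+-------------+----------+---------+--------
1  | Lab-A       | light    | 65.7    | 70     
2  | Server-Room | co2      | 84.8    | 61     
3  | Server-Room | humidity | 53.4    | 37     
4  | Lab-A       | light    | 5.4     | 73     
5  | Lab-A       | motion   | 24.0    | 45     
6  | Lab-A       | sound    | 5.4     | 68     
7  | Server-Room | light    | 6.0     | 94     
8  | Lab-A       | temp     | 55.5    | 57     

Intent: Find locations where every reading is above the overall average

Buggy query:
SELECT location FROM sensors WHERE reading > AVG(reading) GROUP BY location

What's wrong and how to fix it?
Bug: WHERE evaluates per row before aggregation, so AVG() is unavailable

Fix: Compute the overall average in a scalar subquery and compare each group's MIN against it in HAVING

Corrected query:
SELECT location FROM sensors GROUP BY location HAVING MIN(reading) > (SELECT AVG(reading) FROM sensors)

Result:
(no rows)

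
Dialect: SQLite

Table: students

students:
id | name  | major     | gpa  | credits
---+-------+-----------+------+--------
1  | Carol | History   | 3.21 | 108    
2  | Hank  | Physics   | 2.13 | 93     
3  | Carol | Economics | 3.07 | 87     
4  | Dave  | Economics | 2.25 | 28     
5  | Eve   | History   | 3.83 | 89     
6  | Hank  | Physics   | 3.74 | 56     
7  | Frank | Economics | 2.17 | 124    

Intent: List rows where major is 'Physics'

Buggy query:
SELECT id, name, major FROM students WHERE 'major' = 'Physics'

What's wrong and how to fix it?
Bug: Single quotes denote string literals in SQL; the column name is being compared as a constant string

Fix: Reference the column as major without single quotes

Corrected query:
SELECT id, name, major FROM students WHERE major = 'Physics'

Result:
id | name | major  
---+------+--------
2  | Hank | Physics
6  | Hank | Physics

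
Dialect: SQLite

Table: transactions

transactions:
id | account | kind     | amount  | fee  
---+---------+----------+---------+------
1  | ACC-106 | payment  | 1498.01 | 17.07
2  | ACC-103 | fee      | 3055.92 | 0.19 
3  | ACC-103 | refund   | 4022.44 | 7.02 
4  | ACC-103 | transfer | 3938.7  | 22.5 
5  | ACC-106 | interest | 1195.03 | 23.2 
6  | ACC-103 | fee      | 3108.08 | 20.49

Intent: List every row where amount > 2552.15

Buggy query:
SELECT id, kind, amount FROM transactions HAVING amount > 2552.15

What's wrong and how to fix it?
Bug: This is a non-aggregate query (no GROUP BY, no aggregates), so in SQLite the HAVING clause is invalid here; a row-level condition belongs in WHERE

Fix: Replace HAVING with WHERE since the condition applies to individual rows

Corrected query:
SELECT id, kind, amount FROM transactions WHERE amount > 2552.15

Result:
id | kind     | amount 
---+----------+--------
2  | fee      | 3055.92
3  | refund   | 4022.44
4  | transfer | 3938.7 
6  | fee      | 3108.08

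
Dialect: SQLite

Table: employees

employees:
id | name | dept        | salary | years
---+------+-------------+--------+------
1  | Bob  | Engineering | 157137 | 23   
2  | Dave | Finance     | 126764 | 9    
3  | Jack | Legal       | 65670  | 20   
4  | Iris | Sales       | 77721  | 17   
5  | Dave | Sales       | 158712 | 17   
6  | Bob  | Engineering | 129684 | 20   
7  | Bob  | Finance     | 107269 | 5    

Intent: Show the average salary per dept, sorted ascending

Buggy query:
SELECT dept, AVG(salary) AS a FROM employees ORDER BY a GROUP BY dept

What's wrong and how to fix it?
Bug: GROUP BY must precede ORDER BY

Fix: Move ORDER BY to the end, after GROUP BY

Corrected query:
SELECT dept, AVG(salary) AS a FROM employees GROUP BY dept ORDER BY a

Result:
dept        | a       
------------+---------
Legal       | 65670   
Finance     | 117016.5
Sales       | 118216.5
Engineering | 143410.5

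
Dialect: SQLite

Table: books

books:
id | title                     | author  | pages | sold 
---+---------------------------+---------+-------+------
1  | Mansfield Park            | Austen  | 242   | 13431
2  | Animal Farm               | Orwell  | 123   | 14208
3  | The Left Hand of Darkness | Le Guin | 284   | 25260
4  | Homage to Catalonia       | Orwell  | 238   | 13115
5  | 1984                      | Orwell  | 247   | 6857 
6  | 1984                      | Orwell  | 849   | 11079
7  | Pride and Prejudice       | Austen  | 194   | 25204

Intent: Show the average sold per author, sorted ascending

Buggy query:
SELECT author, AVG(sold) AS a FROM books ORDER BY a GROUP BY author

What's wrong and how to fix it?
Bug: ORDER BY appears before GROUP BY; SQL clause order requires GROUP BY first

Fix: Move ORDER BY to the end, after GROUP BY

Corrected query:
SELECT author, AVG(sold) AS a FROM books GROUP BY author ORDER BY a

Result:
author  | a       
--------+---------
Orwell  | 11314.75
Austen  | 19317.5 
Le Guin | 25260   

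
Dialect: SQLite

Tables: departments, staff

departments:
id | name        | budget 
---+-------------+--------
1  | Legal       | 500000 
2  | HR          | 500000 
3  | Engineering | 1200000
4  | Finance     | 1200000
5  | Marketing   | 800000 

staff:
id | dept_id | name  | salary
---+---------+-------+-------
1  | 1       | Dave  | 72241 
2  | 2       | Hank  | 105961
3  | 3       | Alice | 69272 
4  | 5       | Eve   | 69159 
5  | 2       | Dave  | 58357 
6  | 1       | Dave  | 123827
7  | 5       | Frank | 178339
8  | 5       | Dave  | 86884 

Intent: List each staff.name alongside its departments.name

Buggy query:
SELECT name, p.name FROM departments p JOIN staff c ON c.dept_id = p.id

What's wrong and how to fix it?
Bug: Both tables have a 'name' column; the unqualified reference is ambiguous

Fix: Prefix ambiguous columns with the table alias

Corrected query:
SELECT c.name, p.name FROM departments p JOIN staff c ON c.dept_id = p.id

Result:
name  | name       
------+------------
Dave  | Legal      
Hank  | HR         
Alice | Engineering
Eve   | Marketing  
Dave  | HR         
Dave  | Legal      
Frank | Marketing  
Dave  | Marketing  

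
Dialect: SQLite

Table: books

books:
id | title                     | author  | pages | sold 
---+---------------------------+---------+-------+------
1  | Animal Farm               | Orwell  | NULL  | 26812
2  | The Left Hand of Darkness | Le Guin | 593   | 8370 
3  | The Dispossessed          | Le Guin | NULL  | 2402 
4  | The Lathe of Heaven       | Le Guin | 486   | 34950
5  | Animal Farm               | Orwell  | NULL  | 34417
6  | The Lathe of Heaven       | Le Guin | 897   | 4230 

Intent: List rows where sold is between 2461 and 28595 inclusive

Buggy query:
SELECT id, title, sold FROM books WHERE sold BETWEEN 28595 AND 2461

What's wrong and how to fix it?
Bug: BETWEEN expects the lower bound first; with 28595 AND 2461 the range is empty

Fix: Swap the bounds so the smaller value comes first

Corrected query:
SELECT id, title, sold FROM books WHERE sold BETWEEN 2461 AND 28595

Result:
id | title                     | sold 
---+---------------------------+------
1  | Animal Farm               | 26812
2  | The Left Hand of Darkness | 8370 
6  | The Lathe of Heaven       | 4230 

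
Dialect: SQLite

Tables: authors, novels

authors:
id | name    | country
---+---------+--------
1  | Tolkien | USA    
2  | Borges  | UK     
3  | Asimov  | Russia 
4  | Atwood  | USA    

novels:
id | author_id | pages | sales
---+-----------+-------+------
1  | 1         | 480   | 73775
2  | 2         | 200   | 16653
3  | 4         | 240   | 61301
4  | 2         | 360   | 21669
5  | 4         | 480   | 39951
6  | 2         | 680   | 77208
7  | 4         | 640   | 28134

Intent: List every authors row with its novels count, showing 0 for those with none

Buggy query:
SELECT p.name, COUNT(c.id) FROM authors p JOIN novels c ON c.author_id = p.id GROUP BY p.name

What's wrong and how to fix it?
Bug: INNER JOIN drops authors rows that have no matching novels rows

Fix: Use LEFT JOIN so parents without children still appear (COUNT(c.id) gives 0)

Corrected query:
SELECT p.name, COUNT(c.id) FROM authors p LEFT JOIN novels c ON c.author_id = p.id GROUP BY p.name

Result:
name    | COUNT(c.id)
--------+------------
Asimov  | 0          
Atwood  | 3          
Borges  | 3          
Tolkien | 1          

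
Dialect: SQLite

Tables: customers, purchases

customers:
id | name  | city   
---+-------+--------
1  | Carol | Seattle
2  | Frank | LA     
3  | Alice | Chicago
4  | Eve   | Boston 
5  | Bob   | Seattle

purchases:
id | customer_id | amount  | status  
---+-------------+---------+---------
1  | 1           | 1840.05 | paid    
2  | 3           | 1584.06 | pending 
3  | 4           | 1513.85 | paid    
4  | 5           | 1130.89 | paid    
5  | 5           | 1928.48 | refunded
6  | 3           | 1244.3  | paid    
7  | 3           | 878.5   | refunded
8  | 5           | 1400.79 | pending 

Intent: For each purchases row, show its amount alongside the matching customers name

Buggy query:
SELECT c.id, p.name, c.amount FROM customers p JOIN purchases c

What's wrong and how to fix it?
Bug: JOIN with no ON clause produces a cartesian product; every purchases row pairs with every customers row

Fix: Add ON c.customer_id = p.id to the JOIN

Corrected query:
SELECT c.id, p.name, c.amount FROM customers p JOIN purchases c ON c.customer_id = p.id

Result:
id | name  | amount 
---+-------+--------
1  | Carol | 1840.05
2  | Alice | 1584.06
3  | Eve   | 1513.85
4  | Bob   | 1130.89
5  | Bob   | 1928.48
6  | Alice | 1244.3 
7  | Alice | 878.5  
8  | Bob   | 1400.79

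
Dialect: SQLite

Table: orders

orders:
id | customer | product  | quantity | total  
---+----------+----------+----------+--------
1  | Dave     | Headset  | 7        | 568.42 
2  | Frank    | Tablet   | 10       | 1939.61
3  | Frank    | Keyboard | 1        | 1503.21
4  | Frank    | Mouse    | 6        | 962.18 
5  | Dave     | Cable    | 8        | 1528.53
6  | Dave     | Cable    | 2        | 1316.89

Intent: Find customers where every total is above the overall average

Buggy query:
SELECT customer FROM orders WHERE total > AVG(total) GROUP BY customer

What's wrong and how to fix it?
Bug: WHERE evaluates per row before aggregation, so AVG() is unavailable

Fix: Use a subquery for AVG and a HAVING MIN(...) filter so the condition holds for every row in the group

Corrected query:
SELECT customer FROM orders GROUP BY customer HAVING MIN(total) > (SELECT AVG(total) FROM orders)

Result:
(no rows)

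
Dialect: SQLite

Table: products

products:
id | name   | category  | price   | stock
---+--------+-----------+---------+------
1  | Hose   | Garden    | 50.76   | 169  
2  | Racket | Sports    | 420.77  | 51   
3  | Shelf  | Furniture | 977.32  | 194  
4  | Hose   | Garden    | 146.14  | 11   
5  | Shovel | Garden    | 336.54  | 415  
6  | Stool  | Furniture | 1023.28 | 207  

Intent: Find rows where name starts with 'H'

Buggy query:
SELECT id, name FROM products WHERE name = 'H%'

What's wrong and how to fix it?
Bug: '=' compares the literal string including the % character; pattern matching needs LIKE

Fix: Use LIKE for wildcard pattern matching

Corrected query:
SELECT id, name FROM products WHERE name LIKE 'H%'

Result:
id | name
---+-----
1  | Hose
4  | Hose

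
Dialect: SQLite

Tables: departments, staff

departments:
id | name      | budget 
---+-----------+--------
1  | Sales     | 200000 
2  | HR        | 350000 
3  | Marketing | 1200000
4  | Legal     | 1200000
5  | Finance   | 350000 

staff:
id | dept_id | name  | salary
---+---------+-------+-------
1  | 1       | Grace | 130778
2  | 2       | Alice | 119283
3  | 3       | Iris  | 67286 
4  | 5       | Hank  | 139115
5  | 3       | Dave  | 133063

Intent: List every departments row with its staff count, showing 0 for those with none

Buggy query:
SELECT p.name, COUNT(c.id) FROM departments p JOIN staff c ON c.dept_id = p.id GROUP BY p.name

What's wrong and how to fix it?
Bug: INNER JOIN drops departments rows that have no matching staff rows

Fix: Switch to LEFT JOIN to retain unmatched parent rows

Corrected query:
SELECT p.name, COUNT(c.id) FROM departments p LEFT JOIN staff c ON c.dept_id = p.id GROUP BY p.name

Result:
name      | COUNT(c.id)
----------+------------
Finance   | 1          
HR        | 1          
Legal     | 0          
Marketing | 2          
Sales     | 1          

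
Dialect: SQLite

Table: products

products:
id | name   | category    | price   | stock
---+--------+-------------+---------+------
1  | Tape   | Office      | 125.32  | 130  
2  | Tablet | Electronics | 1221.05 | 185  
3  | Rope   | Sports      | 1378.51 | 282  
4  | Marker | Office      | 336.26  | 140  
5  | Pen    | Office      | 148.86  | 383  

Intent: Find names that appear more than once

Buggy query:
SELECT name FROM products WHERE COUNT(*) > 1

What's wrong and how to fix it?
Bug: COUNT(*) is an aggregate and cannot be used in WHERE

Fix: Group first, then use HAVING for the count condition

Corrected query:
SELECT name FROM products GROUP BY name HAVING COUNT(*) > 1

Result:
(no rows)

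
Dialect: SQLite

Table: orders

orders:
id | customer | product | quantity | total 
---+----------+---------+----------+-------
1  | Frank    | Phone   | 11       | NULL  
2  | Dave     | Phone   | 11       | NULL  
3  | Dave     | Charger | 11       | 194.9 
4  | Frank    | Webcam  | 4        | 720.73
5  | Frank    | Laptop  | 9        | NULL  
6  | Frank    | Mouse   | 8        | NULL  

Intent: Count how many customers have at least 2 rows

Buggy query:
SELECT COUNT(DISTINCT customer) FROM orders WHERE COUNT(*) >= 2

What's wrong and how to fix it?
Bug: COUNT(*) cannot appear in WHERE; the per-group count doesn't exist yet

Fix: Use a subquery that GROUPs and filters with HAVING, then count its rows

Corrected query:
SELECT COUNT(*) FROM (SELECT customer FROM orders GROUP BY customer HAVING COUNT(*) >= 2)

Result:
COUNT(*)
--------
2       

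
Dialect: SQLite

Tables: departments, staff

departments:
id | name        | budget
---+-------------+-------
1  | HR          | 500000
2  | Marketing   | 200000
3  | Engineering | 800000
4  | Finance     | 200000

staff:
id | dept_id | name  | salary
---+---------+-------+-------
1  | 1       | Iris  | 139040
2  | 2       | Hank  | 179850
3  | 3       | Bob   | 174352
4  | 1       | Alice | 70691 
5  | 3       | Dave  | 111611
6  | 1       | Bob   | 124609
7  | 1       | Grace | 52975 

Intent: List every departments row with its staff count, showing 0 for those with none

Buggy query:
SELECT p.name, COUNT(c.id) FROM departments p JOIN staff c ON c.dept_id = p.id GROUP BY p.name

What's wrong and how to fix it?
Bug: INNER JOIN drops departments rows that have no matching staff rows

Fix: Switch to LEFT JOIN to retain unmatched parent rows

Corrected query:
SELECT p.name, COUNT(c.id) FROM departments p LEFT JOIN staff c ON c.dept_id = p.id GROUP BY p.name

Result:
name        | COUNT(c.id)
------------+------------
Engineering | 2          
Finance     | 0          
HR          | 4          
Marketing   | 1          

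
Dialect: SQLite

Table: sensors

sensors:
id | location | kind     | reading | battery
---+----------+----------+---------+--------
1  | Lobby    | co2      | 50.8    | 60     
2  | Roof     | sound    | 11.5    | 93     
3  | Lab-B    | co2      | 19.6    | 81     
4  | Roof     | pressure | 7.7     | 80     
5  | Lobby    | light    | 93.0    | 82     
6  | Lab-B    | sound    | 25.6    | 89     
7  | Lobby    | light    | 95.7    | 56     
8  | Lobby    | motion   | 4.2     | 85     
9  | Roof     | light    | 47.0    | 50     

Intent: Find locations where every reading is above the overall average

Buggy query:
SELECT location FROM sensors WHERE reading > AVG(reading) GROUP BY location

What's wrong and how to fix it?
Bug: WHERE evaluates per row before aggregation, so AVG() is unavailable

Fix: Use a subquery for AVG and a HAVING MIN(...) filter so the condition holds for every row in the group

Corrected query:
SELECT location FROM sensors GROUP BY location HAVING MIN(reading) > (SELECT AVG(reading) FROM sensors)

Result:
(no rows)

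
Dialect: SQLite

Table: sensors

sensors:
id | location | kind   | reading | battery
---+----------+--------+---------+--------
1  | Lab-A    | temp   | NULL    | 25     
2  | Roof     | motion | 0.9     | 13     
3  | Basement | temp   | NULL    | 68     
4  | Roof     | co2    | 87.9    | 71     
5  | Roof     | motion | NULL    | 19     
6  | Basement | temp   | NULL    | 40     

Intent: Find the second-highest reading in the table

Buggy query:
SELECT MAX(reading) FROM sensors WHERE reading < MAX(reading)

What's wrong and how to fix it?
Bug: MAX(reading) on the right of the comparison is an aggregate-in-WHERE error

Fix: Compute the overall MAX in a subquery, then take MAX of rows below it

Corrected query:
SELECT MAX(reading) FROM sensors WHERE reading < (SELECT MAX(reading) FROM sensors)

Result:
MAX(reading)
------------
0.9         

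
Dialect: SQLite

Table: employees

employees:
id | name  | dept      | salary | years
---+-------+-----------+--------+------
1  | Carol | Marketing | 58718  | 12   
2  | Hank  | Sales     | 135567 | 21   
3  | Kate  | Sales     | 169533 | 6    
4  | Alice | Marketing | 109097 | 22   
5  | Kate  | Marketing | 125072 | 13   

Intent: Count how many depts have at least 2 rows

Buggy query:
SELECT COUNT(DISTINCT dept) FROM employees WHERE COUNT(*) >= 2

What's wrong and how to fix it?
Bug: COUNT(*) cannot appear in WHERE; the per-group count doesn't exist yet

Fix: Group first with HAVING COUNT(*) >= 2, then COUNT the resulting groups

Corrected query:
SELECT COUNT(*) FROM (SELECT dept FROM employees GROUP BY dept HAVING COUNT(*) >= 2)

Result:
COUNT(*)
--------
2       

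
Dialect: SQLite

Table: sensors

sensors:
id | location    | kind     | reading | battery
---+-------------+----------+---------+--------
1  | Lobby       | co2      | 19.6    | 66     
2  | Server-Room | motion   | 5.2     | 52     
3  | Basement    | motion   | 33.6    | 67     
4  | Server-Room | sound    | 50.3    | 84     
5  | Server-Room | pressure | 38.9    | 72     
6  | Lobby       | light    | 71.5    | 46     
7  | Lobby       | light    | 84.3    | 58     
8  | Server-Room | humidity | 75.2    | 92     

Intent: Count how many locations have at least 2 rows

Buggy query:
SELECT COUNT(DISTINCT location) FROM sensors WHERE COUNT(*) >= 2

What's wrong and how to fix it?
Bug: WHERE filters individual rows, not groups, so a group-level COUNT is invalid there

Fix: Group first with HAVING COUNT(*) >= 2, then COUNT the resulting groups

Corrected query:
SELECT COUNT(*) FROM (SELECT location FROM sensors GROUP BY location HAVING COUNT(*) >= 2)

Result:
COUNT(*)
--------
2       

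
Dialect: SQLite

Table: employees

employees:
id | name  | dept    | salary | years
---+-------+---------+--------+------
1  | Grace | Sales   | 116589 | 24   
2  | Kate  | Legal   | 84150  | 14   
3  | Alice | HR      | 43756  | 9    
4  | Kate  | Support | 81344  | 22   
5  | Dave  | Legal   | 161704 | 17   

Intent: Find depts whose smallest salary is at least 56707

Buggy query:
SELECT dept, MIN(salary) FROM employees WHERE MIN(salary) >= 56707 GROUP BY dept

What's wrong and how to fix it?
Bug: MIN() in WHERE is a misuse of aggregate

Fix: Replace WHERE with HAVING after the GROUP BY

Corrected query:
SELECT dept, MIN(salary) FROM employees GROUP BY dept HAVING MIN(salary) >= 56707

Result:
dept    | MIN(salary)
--------+------------
Legal   | 84150      
Sales   | 116589     
Support | 81344      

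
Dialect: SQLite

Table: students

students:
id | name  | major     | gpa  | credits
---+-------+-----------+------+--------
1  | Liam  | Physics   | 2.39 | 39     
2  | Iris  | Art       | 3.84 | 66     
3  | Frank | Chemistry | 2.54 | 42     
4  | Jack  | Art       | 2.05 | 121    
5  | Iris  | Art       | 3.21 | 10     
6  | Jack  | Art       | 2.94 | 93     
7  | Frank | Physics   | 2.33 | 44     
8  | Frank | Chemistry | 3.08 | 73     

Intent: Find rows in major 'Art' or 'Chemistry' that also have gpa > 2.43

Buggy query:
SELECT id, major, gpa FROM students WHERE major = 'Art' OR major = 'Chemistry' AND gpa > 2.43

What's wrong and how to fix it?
Bug: Without parentheses, AND is evaluated before OR, so the gpa filter only applies to the 'Chemistry' branch

Fix: Group the OR with parentheses (or use IN), then AND the threshold

Corrected query:
SELECT id, major, gpa FROM students WHERE (major = 'Art' OR major = 'Chemistry') AND gpa > 2.43

Result:
id | major     | gpa 
---+-----------+-----
2  | Art       | 3.84
3  | Chemistry | 2.54
5  | Art       | 3.21
6  | Art       | 2.94
8  | Chemistry | 3.08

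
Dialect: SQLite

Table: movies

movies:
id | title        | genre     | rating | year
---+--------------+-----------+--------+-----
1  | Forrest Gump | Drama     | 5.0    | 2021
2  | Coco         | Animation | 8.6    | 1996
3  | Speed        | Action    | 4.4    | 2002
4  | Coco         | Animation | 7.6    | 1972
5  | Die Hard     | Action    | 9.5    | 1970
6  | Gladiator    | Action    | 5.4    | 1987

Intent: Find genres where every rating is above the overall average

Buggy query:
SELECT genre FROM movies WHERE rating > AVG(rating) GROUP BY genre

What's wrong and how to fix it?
Bug: AVG() is an aggregate; it can't sit directly in WHERE

Fix: Use a subquery for AVG and a HAVING MIN(...) filter so the condition holds for every row in the group

Corrected query:
SELECT genre FROM movies GROUP BY genre HAVING MIN(rating) > (SELECT AVG(rating) FROM movies)

Result:
genre    
---------
Animation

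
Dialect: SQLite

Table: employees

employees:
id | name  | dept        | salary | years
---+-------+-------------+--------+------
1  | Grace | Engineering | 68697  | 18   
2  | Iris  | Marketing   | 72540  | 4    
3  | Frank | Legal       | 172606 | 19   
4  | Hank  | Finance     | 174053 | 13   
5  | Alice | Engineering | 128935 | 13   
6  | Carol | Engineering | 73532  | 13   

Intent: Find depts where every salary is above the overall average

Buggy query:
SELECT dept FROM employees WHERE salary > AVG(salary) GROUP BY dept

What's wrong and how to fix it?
Bug: WHERE evaluates per row before aggregation, so AVG() is unavailable

Fix: Use a subquery for AVG and a HAVING MIN(...) filter so the condition holds for every row in the group

Corrected query:
SELECT dept FROM employees GROUP BY dept HAVING MIN(salary) > (SELECT AVG(salary) FROM employees)

Result:
dept   
-------
Finance
Legal  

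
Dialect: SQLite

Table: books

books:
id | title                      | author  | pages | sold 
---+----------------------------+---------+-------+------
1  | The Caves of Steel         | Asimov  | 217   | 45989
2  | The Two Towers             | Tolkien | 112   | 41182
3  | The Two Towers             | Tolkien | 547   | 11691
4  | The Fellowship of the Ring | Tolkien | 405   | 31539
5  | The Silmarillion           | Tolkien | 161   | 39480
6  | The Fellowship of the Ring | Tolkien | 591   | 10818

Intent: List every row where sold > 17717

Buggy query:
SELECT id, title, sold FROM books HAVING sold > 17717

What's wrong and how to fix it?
Bug: HAVING filters the output of aggregation, but this query has no GROUP BY and no aggregate functions, so SQLite rejects it (HAVING clause on a non-aggregate query); the condition here is per row

Fix: Replace HAVING with WHERE since the condition applies to individual rows

Corrected query:
SELECT id, title, sold FROM books WHERE sold > 17717

Result:
id | title                      | sold 
---+----------------------------+------
1  | The Caves of Steel         | 45989
2  | The Two Towers             | 41182
4  | The Fellowship of the Ring | 31539
5  | The Silmarillion           | 39480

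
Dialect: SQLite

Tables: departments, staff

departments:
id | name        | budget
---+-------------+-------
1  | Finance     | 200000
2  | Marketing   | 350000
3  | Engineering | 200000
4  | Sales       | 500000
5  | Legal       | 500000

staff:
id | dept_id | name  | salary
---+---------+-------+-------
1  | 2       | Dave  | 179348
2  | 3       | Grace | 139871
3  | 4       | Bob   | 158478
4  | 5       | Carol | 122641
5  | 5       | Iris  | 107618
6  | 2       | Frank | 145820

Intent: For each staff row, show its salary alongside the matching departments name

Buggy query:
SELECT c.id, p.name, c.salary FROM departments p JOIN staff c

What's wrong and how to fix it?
Bug: JOIN with no ON clause produces a cartesian product; every staff row pairs with every departments row

Fix: Specify the join condition linking the foreign key to the parent id

Corrected query:
SELECT c.id, p.name, c.salary FROM departments p JOIN staff c ON c.dept_id = p.id

Result:
id | name        | salary
---+-------------+-------
1  | Marketing   | 179348
2  | Engineering | 139871
3  | Sales       | 158478
4  | Legal       | 122641
5  | Legal       | 107618
6  | Marketing   | 145820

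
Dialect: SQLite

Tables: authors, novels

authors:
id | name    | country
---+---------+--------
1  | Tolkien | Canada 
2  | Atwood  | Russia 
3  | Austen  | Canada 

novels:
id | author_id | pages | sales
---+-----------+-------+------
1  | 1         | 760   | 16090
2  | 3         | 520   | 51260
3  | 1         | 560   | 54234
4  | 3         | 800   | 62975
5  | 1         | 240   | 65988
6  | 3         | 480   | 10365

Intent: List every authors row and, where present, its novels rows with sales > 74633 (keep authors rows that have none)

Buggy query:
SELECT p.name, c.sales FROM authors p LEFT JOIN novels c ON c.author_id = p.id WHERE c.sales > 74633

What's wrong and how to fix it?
Bug: A WHERE condition on the right-hand table after LEFT JOIN drops unmatched parents

Fix: Put 'c.sales > 74633' in the JOIN's ON clause instead of WHERE

Corrected query:
SELECT p.name, c.sales FROM authors p LEFT JOIN novels c ON c.author_id = p.id AND c.sales > 74633

Result:
name    | sales
--------+------
Tolkien | NULL 
Atwood  | NULL 
Austen  | NULL 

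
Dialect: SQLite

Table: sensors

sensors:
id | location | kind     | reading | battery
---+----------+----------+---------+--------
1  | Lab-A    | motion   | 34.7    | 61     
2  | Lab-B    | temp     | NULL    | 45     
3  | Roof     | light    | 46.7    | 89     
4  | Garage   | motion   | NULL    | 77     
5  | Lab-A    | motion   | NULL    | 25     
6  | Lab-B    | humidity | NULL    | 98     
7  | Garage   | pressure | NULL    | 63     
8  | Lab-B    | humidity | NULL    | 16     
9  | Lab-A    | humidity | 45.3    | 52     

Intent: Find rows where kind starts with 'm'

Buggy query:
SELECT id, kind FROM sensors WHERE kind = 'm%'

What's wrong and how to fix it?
Bug: '=' compares the literal string including the % character; pattern matching needs LIKE

Fix: Replace '=' with LIKE so 'm%' is treated as a pattern

Corrected query:
SELECT id, kind FROM sensors WHERE kind LIKE 'm%'

Result:
id | kind  
---+-------
1  | motion
4  | motion
5  | motion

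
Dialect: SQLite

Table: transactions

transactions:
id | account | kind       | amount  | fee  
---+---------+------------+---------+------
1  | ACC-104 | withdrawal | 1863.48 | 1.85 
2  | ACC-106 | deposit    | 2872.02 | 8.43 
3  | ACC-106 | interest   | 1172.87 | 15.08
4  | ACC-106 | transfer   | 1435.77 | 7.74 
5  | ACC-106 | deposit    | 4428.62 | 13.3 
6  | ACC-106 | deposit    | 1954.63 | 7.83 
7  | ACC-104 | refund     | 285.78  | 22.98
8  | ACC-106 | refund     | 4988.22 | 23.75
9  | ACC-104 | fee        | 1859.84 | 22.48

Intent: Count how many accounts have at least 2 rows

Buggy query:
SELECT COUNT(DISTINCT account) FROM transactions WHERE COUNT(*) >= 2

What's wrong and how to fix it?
Bug: COUNT(*) cannot appear in WHERE; the per-group count doesn't exist yet

Fix: Group first with HAVING COUNT(*) >= 2, then COUNT the resulting groups

Corrected query:
SELECT COUNT(*) FROM (SELECT account FROM transactions GROUP BY account HAVING COUNT(*) >= 2)

Result:
COUNT(*)
--------
2       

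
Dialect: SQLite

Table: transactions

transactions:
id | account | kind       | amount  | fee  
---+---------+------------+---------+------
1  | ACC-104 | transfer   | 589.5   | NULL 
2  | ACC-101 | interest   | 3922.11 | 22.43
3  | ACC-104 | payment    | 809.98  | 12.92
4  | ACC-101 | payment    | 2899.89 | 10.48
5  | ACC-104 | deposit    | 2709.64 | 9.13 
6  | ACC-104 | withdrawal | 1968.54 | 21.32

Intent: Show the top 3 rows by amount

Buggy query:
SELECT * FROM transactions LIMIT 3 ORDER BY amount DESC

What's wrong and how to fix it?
Bug: ORDER BY cannot follow LIMIT; LIMIT is the final clause

Fix: Sort with ORDER BY, then apply LIMIT

Corrected query:
SELECT * FROM transactions ORDER BY amount DESC LIMIT 3

Result:
id | account | kind     | amount  | fee  
---+---------+----------+---------+------
2  | ACC-101 | interest | 3922.11 | 22.43
4  | ACC-101 | payment  | 2899.89 | 10.48
5  | ACC-104 | deposit  | 2709.64 | 9.13 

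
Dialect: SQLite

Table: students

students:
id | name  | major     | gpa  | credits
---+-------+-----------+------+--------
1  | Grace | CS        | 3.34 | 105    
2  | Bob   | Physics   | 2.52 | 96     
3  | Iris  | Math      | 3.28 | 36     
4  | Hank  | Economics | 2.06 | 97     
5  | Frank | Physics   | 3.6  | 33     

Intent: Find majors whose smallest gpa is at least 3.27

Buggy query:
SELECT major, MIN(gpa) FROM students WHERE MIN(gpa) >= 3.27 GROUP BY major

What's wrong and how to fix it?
Bug: Aggregates like MIN are computed per group after WHERE runs

Fix: Replace WHERE with HAVING after the GROUP BY

Corrected query:
SELECT major, MIN(gpa) FROM students GROUP BY major HAVING MIN(gpa) >= 3.27

Result:
major | MIN(gpa)
------+---------
CS    | 3.34    
Math  | 3.28    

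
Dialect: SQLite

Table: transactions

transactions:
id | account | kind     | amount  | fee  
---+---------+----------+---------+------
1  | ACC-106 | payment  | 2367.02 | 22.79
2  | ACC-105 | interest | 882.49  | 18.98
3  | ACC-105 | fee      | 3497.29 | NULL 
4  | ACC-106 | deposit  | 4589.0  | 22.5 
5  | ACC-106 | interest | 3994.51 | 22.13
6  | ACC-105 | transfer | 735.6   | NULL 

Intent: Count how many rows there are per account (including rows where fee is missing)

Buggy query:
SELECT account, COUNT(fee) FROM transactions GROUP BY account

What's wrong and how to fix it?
Bug: COUNT(column) counts non-NULL values only; rows with NULL fee aren't counted

Fix: Replace COUNT(fee) with COUNT(*)

Corrected query:
SELECT account, COUNT(*) FROM transactions GROUP BY account

Result:
account | COUNT(*)
--------+---------
ACC-105 | 3       
ACC-106 | 3       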